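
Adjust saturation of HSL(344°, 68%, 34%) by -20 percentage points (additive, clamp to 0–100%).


Original S = 68%
Adjustment = -20 percentage points
New S = 68 + (-20) = 48
Clamp to [0, 100] → 48
= HSL(344°, 48%, 34%)


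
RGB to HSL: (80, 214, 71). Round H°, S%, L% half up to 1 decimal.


Normalize: R'=80/255≈0.3137, G'=214/255≈0.8392, B'=71/255≈0.2784
Max=214/255, Min=71/255, Δ=Max-Min=143/255
L = (Max+Min)/2 = (214+71)/510 = 285/510 = 0.55882… → L = 55.9%
L > 0.5 → S = Δ/(2-Max-Min) = 143/(510-214-71) = 143/225 = 0.63555… → S = 63.6%
(the 1/255 factors cancel in S and H, so raw channel differences can be used)
Max is G' → H = 60 × ((B-R)/Δ + 2) = 60 × ((71-80)/143 + 2)
  -9/143 + 2 = -0.0629… + 2 = 1.9370…
  H = 60 × 1.9370… = 116.223…° → H = 116.2°
= HSL(116.2°, 63.6%, 55.9%)


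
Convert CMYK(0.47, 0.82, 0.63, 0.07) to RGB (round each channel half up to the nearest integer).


R = 255 × (1-C) × (1-K) = 255 × 0.53 × 0.93 = 125.6895 → 126
G = 255 × (1-M) × (1-K) = 255 × 0.18 × 0.93 = 42.687 → 43
B = 255 × (1-Y) × (1-K) = 255 × 0.37 × 0.93 = 87.7455 → 88
= RGB(126, 43, 88)


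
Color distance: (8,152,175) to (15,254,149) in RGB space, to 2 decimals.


d = √[(R₁-R₂)² + (G₁-G₂)² + (B₁-B₂)²]
d = √[(8-15)² + (152-254)² + (175-149)²]
d = √[49 + 10404 + 676]
d = √11129
d ≈ 105.49


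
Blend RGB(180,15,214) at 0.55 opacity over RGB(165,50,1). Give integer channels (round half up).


C = α×F + (1-α)×B, with 1-α = 0.45
R: 0.55×180 + 0.45×165 = 99.00 + 74.25 = 173.25 → 173
G: 0.55×15 + 0.45×50 = 8.25 + 22.50 = 30.75 → 31
B: 0.55×214 + 0.45×1 = 117.70 + 0.45 = 118.15 → 118
= RGB(173, 31, 118)


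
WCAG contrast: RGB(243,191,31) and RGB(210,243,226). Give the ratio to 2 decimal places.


Linearize each sRGB channel c=v/255: c/12.92 if c ≤ 0.04045 else ((c+0.055)/1.055)^2.4
L = 0.2126×R_lin + 0.7152×G_lin + 0.0722×B_lin
Color 1 (243,191,31):
  R=243: 243/255≈0.9529 > 0.04045 → ((0.9529+0.055)/1.055)^2.4 ≈ 0.89627
  G=191: 191/255≈0.7490 > 0.04045 → ((0.7490+0.055)/1.055)^2.4 ≈ 0.52100
  B=31: 31/255≈0.1216 > 0.04045 → ((0.1216+0.055)/1.055)^2.4 ≈ 0.01370
  L1 = 0.2126×0.89627 + 0.7152×0.52100 + 0.0722×0.01370 ≈ 0.56415
Color 2 (210,243,226):
  R=210: 210/255≈0.8235 > 0.04045 → ((0.8235+0.055)/1.055)^2.4 ≈ 0.64448
  G=243: 243/255≈0.9529 > 0.04045 → ((0.9529+0.055)/1.055)^2.4 ≈ 0.89627
  B=226: 226/255≈0.8863 > 0.04045 → ((0.8863+0.055)/1.055)^2.4 ≈ 0.76052
  L2 = 0.2126×0.64448 + 0.7152×0.89627 + 0.0722×0.76052 ≈ 0.83294
Lighter = 0.83294, Darker = 0.56415
Ratio = (L_lighter + 0.05) / (L_darker + 0.05)
Ratio = (0.83294 + 0.05) / (0.56415 + 0.05) = 0.88294 / 0.61415 ≈ 1.4377
Ratio ≈ 1.44:1


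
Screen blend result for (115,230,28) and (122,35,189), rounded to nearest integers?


Screen: C = 255 - (255-A)×(255-B)/255, rounded to nearest integer
R: 255 - (255-115)×(255-122)/255 = 255 - 18620/255 ≈ 255 - 73.020 = 181.980 → 182
G: 255 - (255-230)×(255-35)/255 = 255 - 5500/255 ≈ 255 - 21.569 = 233.431 → 233
B: 255 - (255-28)×(255-189)/255 = 255 - 14982/255 ≈ 255 - 58.753 = 196.247 → 196
= RGB(182, 233, 196)


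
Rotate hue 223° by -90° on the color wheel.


New hue = (H + rotation) mod 360
New hue = (223 -90) mod 360
= 133 mod 360
= 133°


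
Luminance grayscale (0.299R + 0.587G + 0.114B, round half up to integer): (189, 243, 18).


Gray = 0.299×R + 0.587×G + 0.114×B
Gray = 0.299×189 + 0.587×243 + 0.114×18
Gray = 56.511 + 142.641 + 2.052
Gray = 201.204 → round half up → 201
Gray = 201


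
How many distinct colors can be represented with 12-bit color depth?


Colors = 2^bits = 2^12
= 4,096 colors


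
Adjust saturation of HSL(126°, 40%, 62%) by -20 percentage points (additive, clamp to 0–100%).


Original S = 40%
Adjustment = -20 percentage points
New S = 40 + (-20) = 20
Clamp to [0, 100] → 20
= HSL(126°, 20%, 62%)


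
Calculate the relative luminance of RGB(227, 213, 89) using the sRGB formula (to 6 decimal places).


Linearize each channel (sRGB transfer function): c = v/255; c_lin = c/12.92 if c ≤ 0.04045, else ((c+0.055)/1.055)^2.4
  R: 227/255 ≈ 0.890196 > 0.04045 → ((0.890196+0.055)/1.055)^2.4 ≈ 0.768151
  G: 213/255 ≈ 0.835294 > 0.04045 → ((0.835294+0.055)/1.055)^2.4 ≈ 0.665387
  B: 89/255 ≈ 0.349020 > 0.04045 → ((0.349020+0.055)/1.055)^2.4 ≈ 0.099899
R_lin = 0.768151, G_lin = 0.665387, B_lin = 0.099899
L = 0.2126×R + 0.7152×G + 0.0722×B
L = 0.2126×0.768151 + 0.7152×0.665387 + 0.0722×0.099899
L ≈ 0.646407


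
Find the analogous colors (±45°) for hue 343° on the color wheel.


Base hue: 343°
Left analog: (343 - 45) mod 360 = 298°
Right analog: (343 + 45) mod 360 = 28°
Analogous hues = 298° and 28°


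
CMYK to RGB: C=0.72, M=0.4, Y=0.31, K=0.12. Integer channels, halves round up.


R = 255 × (1-C) × (1-K) = 255 × 0.28 × 0.88 = 62.832 → 63
G = 255 × (1-M) × (1-K) = 255 × 0.60 × 0.88 = 134.64 → 135
B = 255 × (1-Y) × (1-K) = 255 × 0.69 × 0.88 = 154.836 → 155
= RGB(63, 135, 155)


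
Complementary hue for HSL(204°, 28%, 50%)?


Complement = opposite side of color wheel = hue + 180°
H' = (204 + 180) mod 360 = 24°
S and L unchanged.
= HSL(24°, 28%, 50%)


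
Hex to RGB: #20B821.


20 → 32 (R)
B8 → 184 (G)
21 → 33 (B)
= RGB(32, 184, 33)


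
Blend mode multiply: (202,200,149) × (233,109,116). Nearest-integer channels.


Multiply: C = A×B/255, rounded to nearest integer
R: 202×233/255 = 47066/255 ≈ 184.573 → 185
G: 200×109/255 = 21800/255 ≈ 85.490 → 85
B: 149×116/255 = 17284/255 ≈ 67.780 → 68
= RGB(185, 85, 68)


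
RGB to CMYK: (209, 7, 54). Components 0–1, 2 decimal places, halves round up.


R'=209/255≈0.8196, G'=7/255≈0.0275, B'=54/255≈0.2118
K = 1 - max(R',G',B') = 1 - 209/255 = 46/255 = 0.18039… → 0.18
(1-R'-K)/(1-K) simplifies to (max-R)/max with max = 209:
C = (209-209)/209 = 0/209 = 0 → 0.00
M = (209-7)/209 = 202/209 = 0.96650… → 0.97
Y = (209-54)/209 = 155/209 = 0.74162… → 0.74
= CMYK(0.00, 0.97, 0.74, 0.18)


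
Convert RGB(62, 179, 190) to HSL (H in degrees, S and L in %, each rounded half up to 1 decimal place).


Normalize: R'=62/255≈0.2431, G'=179/255≈0.7020, B'=190/255≈0.7451
Max=190/255, Min=62/255, Δ=Max-Min=128/255
L = (Max+Min)/2 = (190+62)/510 = 252/510 = 0.49411… → L = 49.4%
L ≤ 0.5 → S = Δ/(Max+Min) = 128/(190+62) = 128/252 = 0.50793… → S = 50.8%
(the 1/255 factors cancel in S and H, so raw channel differences can be used)
Max is B' → H = 60 × ((R-G)/Δ + 4) = 60 × ((62-179)/128 + 4)
  -117/128 + 4 = -0.9140… + 4 = 3.0859…
  H = 60 × 3.0859… = 185.156…° → H = 185.2°
= HSL(185.2°, 50.8%, 49.4%)


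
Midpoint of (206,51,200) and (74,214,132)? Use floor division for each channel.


Midpoint: each channel = ⌊(C₁+C₂)/2⌋
R: ⌊(206+74)/2⌋ = 140
G: ⌊(51+214)/2⌋ = 132
B: ⌊(200+132)/2⌋ = 166
= RGB(140, 132, 166)


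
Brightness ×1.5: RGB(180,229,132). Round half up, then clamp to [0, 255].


Multiply each channel by 1.5, round half up, clamp to [0, 255]
R: 180×1.5 = 270 → clamp → 255
G: 229×1.5 = 343.5 → round → 344 → clamp → 255
B: 132×1.5 = 198
= RGB(255, 255, 198)


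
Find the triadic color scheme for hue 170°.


Triadic: equally spaced at 120° intervals
H1 = 170°
H2 = (170 + 120) mod 360 = 290°
H3 = (170 + 240) mod 360 = 50°
Triadic = 170°, 290°, 50°


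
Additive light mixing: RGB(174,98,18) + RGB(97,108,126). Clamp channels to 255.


Additive: each channel = min(255, C₁+C₂)
R: 174+97 = 271 → 255
G: 98+108 = 206 → 206
B: 18+126 = 144 → 144
= RGB(255, 206, 144)


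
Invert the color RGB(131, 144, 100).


Invert: (255-R, 255-G, 255-B)
R: 255-131 = 124
G: 255-144 = 111
B: 255-100 = 155
= RGB(124, 111, 155)


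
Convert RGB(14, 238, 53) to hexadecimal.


R = 14 → 0E (hex)
G = 238 → EE (hex)
B = 53 → 35 (hex)
Hex = #0EEE35


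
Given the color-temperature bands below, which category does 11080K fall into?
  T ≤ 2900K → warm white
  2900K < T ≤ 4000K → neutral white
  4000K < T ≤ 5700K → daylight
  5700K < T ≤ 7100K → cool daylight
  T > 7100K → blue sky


Temperature: 11080K
11080K > 7100K → blue sky
Classification: blue sky


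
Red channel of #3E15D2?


Color: #3E15D2
R = 3E = 62
G = 15 = 21
B = D2 = 210
Red = 62


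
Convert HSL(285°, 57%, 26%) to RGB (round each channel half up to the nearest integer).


H=285°, S=0.57, L=0.26
C = (1-|2L-1|)×S = (1-|-0.48|)×0.57 = 0.2964
H' = H/60 = 285/60 ≈ 4.7500; X = C×(1-|H' mod 2 - 1|) = 0.2223
m = L - C/2 = 0.26 - 0.1482 = 0.1118
Sector ⌊H'⌋ = 4 → (R',G',B') = (0.2223, 0.0, 0.2964)
RGB = ((R'+m)×255, (G'+m)×255, (B'+m)×255) = (85.1955, 28.509, 104.091)
Round half up → RGB(85, 29, 104)


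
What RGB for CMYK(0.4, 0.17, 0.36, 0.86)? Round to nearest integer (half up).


R = 255 × (1-C) × (1-K) = 255 × 0.60 × 0.14 = 21.42 → 21
G = 255 × (1-M) × (1-K) = 255 × 0.83 × 0.14 = 29.631 → 30
B = 255 × (1-Y) × (1-K) = 255 × 0.64 × 0.14 = 22.848 → 23
= RGB(21, 30, 23)


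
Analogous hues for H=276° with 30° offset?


Base hue: 276°
Left analog: (276 - 30) mod 360 = 246°
Right analog: (276 + 30) mod 360 = 306°
Analogous hues = 246° and 306°


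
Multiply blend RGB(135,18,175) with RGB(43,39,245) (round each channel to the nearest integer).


Multiply: C = A×B/255, rounded to nearest integer
R: 135×43/255 = 5805/255 ≈ 22.765 → 23
G: 18×39/255 = 702/255 ≈ 2.753 → 3
B: 175×245/255 = 42875/255 ≈ 168.137 → 168
= RGB(23, 3, 168)


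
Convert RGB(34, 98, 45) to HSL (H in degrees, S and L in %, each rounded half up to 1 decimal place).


Normalize: R'=34/255≈0.1333, G'=98/255≈0.3843, B'=45/255≈0.1765
Max=98/255, Min=34/255, Δ=Max-Min=64/255
L = (Max+Min)/2 = (98+34)/510 = 132/510 = 0.25882… → L = 25.9%
L ≤ 0.5 → S = Δ/(Max+Min) = 64/(98+34) = 64/132 = 0.48484… → S = 48.5%
(the 1/255 factors cancel in S and H, so raw channel differences can be used)
Max is G' → H = 60 × ((B-R)/Δ + 2) = 60 × ((45-34)/64 + 2)
  11/64 + 2 = 0.1718… + 2 = 2.1718…
  H = 60 × 2.1718… = 130.312…° → H = 130.3°
= HSL(130.3°, 48.5%, 25.9%)


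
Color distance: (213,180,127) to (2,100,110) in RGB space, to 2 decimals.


d = √[(R₁-R₂)² + (G₁-G₂)² + (B₁-B₂)²]
d = √[(213-2)² + (180-100)² + (127-110)²]
d = √[44521 + 6400 + 289]
d = √51210
d ≈ 226.30


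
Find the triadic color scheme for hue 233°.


Triadic: equally spaced at 120° intervals
H1 = 233°
H2 = (233 + 120) mod 360 = 353°
H3 = (233 + 240) mod 360 = 113°
Triadic = 233°, 353°, 113°


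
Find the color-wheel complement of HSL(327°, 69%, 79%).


Complement = opposite side of color wheel = hue + 180°
H' = (327 + 180) mod 360 = 147°
S and L unchanged.
= HSL(147°, 69%, 79%)


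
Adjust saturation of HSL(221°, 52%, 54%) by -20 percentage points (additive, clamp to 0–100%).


Original S = 52%
Adjustment = -20 percentage points
New S = 52 + (-20) = 32
Clamp to [0, 100] → 32
= HSL(221°, 32%, 54%)


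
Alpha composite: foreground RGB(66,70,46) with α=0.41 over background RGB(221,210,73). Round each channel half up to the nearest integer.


C = α×F + (1-α)×B, with 1-α = 0.59
R: 0.41×66 + 0.59×221 = 27.06 + 130.39 = 157.45 → 157
G: 0.41×70 + 0.59×210 = 28.70 + 123.90 = 152.60 → 153
B: 0.41×46 + 0.59×73 = 18.86 + 43.07 = 61.93 → 62
= RGB(157, 153, 62)


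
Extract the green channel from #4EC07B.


Color: #4EC07B
R = 4E = 78
G = C0 = 192
B = 7B = 123
Green = 192


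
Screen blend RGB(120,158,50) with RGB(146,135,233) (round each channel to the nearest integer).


Screen: C = 255 - (255-A)×(255-B)/255, rounded to nearest integer
R: 255 - (255-120)×(255-146)/255 = 255 - 14715/255 ≈ 255 - 57.706 = 197.294 → 197
G: 255 - (255-158)×(255-135)/255 = 255 - 11640/255 ≈ 255 - 45.647 = 209.353 → 209
B: 255 - (255-50)×(255-233)/255 = 255 - 4510/255 ≈ 255 - 17.686 = 237.314 → 237
= RGB(197, 209, 237)


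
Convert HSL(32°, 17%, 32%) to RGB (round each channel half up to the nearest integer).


H=32°, S=0.17, L=0.32
C = (1-|2L-1|)×S = (1-|-0.36|)×0.17 = 0.1088
H' = H/60 = 32/60 ≈ 0.5333; X = C×(1-|H' mod 2 - 1|) ≈ 0.0580
m = L - C/2 = 0.32 - 0.0544 = 0.2656
Sector ⌊H'⌋ = 0 → (R',G',B') = (0.1088, ≈0.0580, 0.0)
RGB = ((R'+m)×255, (G'+m)×255, (B'+m)×255) = (95.472, 82.5248, 67.728)
Round half up → RGB(95, 83, 68)


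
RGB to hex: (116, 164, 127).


R = 116 → 74 (hex)
G = 164 → A4 (hex)
B = 127 → 7F (hex)
Hex = #74A47F


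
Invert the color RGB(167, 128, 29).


Invert: (255-R, 255-G, 255-B)
R: 255-167 = 88
G: 255-128 = 127
B: 255-29 = 226
= RGB(88, 127, 226)


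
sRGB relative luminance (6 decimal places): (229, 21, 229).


Linearize each channel (sRGB transfer function): c = v/255; c_lin = c/12.92 if c ≤ 0.04045, else ((c+0.055)/1.055)^2.4
  R: 229/255 ≈ 0.898039 > 0.04045 → ((0.898039+0.055)/1.055)^2.4 ≈ 0.783538
  G: 21/255 ≈ 0.082353 > 0.04045 → ((0.082353+0.055)/1.055)^2.4 ≈ 0.007499
  B: 229/255 ≈ 0.898039 > 0.04045 → ((0.898039+0.055)/1.055)^2.4 ≈ 0.783538
R_lin = 0.783538, G_lin = 0.007499, B_lin = 0.783538
L = 0.2126×R + 0.7152×G + 0.0722×B
L = 0.2126×0.783538 + 0.7152×0.007499 + 0.0722×0.783538
L ≈ 0.228515


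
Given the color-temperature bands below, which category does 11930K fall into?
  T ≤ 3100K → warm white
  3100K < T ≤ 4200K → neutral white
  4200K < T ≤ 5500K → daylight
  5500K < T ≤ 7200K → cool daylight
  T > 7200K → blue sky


Temperature: 11930K
11930K > 7200K → blue sky
Classification: blue sky


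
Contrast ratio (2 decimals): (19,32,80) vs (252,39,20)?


Linearize each sRGB channel c=v/255: c/12.92 if c ≤ 0.04045 else ((c+0.055)/1.055)^2.4
L = 0.2126×R_lin + 0.7152×G_lin + 0.0722×B_lin
Color 1 (19,32,80):
  R=19: 19/255≈0.0745 > 0.04045 → ((0.0745+0.055)/1.055)^2.4 ≈ 0.00651
  G=32: 32/255≈0.1255 > 0.04045 → ((0.1255+0.055)/1.055)^2.4 ≈ 0.01444
  B=80: 80/255≈0.3137 > 0.04045 → ((0.3137+0.055)/1.055)^2.4 ≈ 0.08022
  L1 = 0.2126×0.00651 + 0.7152×0.01444 + 0.0722×0.08022 ≈ 0.01751
Color 2 (252,39,20):
  R=252: 252/255≈0.9882 > 0.04045 → ((0.9882+0.055)/1.055)^2.4 ≈ 0.97345
  G=39: 39/255≈0.1529 > 0.04045 → ((0.1529+0.055)/1.055)^2.4 ≈ 0.02029
  B=20: 20/255≈0.0784 > 0.04045 → ((0.0784+0.055)/1.055)^2.4 ≈ 0.00700
  L2 = 0.2126×0.97345 + 0.7152×0.02029 + 0.0722×0.00700 ≈ 0.22197
Lighter = 0.22197, Darker = 0.01751
Ratio = (L_lighter + 0.05) / (L_darker + 0.05)
Ratio = (0.22197 + 0.05) / (0.01751 + 0.05) = 0.27197 / 0.06751 ≈ 4.0288
Ratio ≈ 4.03:1


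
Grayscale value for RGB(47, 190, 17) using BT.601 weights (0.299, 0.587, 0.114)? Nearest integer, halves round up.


Gray = 0.299×R + 0.587×G + 0.114×B
Gray = 0.299×47 + 0.587×190 + 0.114×17
Gray = 14.053 + 111.530 + 1.938
Gray = 127.521 → round half up → 128
Gray = 128


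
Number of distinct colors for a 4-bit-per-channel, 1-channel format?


Total bits = 4 bits/channel × 1 channels = 4 bits
Distinct colors = 2^4
= 16 colors


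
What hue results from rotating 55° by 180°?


New hue = (H + rotation) mod 360
New hue = (55 + 180) mod 360
= 235 mod 360
= 235°


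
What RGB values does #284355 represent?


28 → 40 (R)
43 → 67 (G)
55 → 85 (B)
= RGB(40, 67, 85)


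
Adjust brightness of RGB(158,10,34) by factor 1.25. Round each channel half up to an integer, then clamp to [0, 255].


Multiply each channel by 1.25, round half up, clamp to [0, 255]
R: 158×1.25 = 197.5 → round → 198
G: 10×1.25 = 12.5 → round → 13
B: 34×1.25 = 42.5 → round → 43
= RGB(198, 13, 43)


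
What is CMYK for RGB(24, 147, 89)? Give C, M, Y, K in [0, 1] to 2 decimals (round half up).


R'=24/255≈0.0941, G'=147/255≈0.5765, B'=89/255≈0.3490
K = 1 - max(R',G',B') = 1 - 147/255 = 108/255 = 0.42352… → 0.42
(1-R'-K)/(1-K) simplifies to (max-R)/max with max = 147:
C = (147-24)/147 = 123/147 = 0.83673… → 0.84
M = (147-147)/147 = 0/147 = 0 → 0.00
Y = (147-89)/147 = 58/147 = 0.39455… → 0.39
= CMYK(0.84, 0.00, 0.39, 0.42)


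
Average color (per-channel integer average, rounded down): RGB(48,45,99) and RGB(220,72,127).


Midpoint: each channel = ⌊(C₁+C₂)/2⌋
R: ⌊(48+220)/2⌋ = 134
G: ⌊(45+72)/2⌋ = 58
B: ⌊(99+127)/2⌋ = 113
= RGB(134, 58, 113)


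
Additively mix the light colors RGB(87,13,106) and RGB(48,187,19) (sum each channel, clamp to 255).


Additive: each channel = min(255, C₁+C₂)
R: 87+48 = 135 → 135
G: 13+187 = 200 → 200
B: 106+19 = 125 → 125
= RGB(135, 200, 125)


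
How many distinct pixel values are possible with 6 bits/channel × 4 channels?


Total bits = 6 bits/channel × 4 channels = 24 bits
Distinct pixel values = 2^24
= 16,777,216 pixel values


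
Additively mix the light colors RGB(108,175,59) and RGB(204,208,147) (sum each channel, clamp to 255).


Additive: each channel = min(255, C₁+C₂)
R: 108+204 = 312 → 255
G: 175+208 = 383 → 255
B: 59+147 = 206 → 206
= RGB(255, 255, 206)


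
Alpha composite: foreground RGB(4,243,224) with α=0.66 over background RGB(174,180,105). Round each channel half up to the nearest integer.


C = α×F + (1-α)×B, with 1-α = 0.34
R: 0.66×4 + 0.34×174 = 2.64 + 59.16 = 61.80 → 62
G: 0.66×243 + 0.34×180 = 160.38 + 61.20 = 221.58 → 222
B: 0.66×224 + 0.34×105 = 147.84 + 35.70 = 183.54 → 184
= RGB(62, 222, 184)


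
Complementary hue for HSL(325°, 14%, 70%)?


Complement = opposite side of color wheel = hue + 180°
H' = (325 + 180) mod 360 = 145°
S and L unchanged.
= HSL(145°, 14%, 70%)


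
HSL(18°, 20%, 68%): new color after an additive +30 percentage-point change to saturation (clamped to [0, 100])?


Original S = 20%
Adjustment = +30 percentage points
New S = 20 + (30) = 50
Clamp to [0, 100] → 50
= HSL(18°, 50%, 68%)


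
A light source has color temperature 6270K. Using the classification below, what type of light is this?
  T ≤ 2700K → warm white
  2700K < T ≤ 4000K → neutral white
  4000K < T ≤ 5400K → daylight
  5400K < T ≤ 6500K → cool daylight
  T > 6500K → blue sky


Temperature: 6270K
5400K < 6270K ≤ 6500K → cool daylight
Classification: cool daylight


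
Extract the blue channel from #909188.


Color: #909188
R = 90 = 144
G = 91 = 145
B = 88 = 136
Blue = 136


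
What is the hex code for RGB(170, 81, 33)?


R = 170 → AA (hex)
G = 81 → 51 (hex)
B = 33 → 21 (hex)
Hex = #AA5121


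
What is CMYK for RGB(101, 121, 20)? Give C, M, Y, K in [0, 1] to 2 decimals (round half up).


R'=101/255≈0.3961, G'=121/255≈0.4745, B'=20/255≈0.0784
K = 1 - max(R',G',B') = 1 - 121/255 = 134/255 = 0.52549… → 0.53
(1-R'-K)/(1-K) simplifies to (max-R)/max with max = 121:
C = (121-101)/121 = 20/121 = 0.16528… → 0.17
M = (121-121)/121 = 0/121 = 0 → 0.00
Y = (121-20)/121 = 101/121 = 0.83471… → 0.83
= CMYK(0.17, 0.00, 0.83, 0.53)


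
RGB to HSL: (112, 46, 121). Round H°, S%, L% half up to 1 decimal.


Normalize: R'=112/255≈0.4392, G'=46/255≈0.1804, B'=121/255≈0.4745
Max=121/255, Min=46/255, Δ=Max-Min=75/255
L = (Max+Min)/2 = (121+46)/510 = 167/510 = 0.32745… → L = 32.7%
L ≤ 0.5 → S = Δ/(Max+Min) = 75/(121+46) = 75/167 = 0.44910… → S = 44.9%
(the 1/255 factors cancel in S and H, so raw channel differences can be used)
Max is B' → H = 60 × ((R-G)/Δ + 4) = 60 × ((112-46)/75 + 4)
  66/75 + 4 = 0.88 + 4 = 4.88
  H = 60 × 4.88 = 292.8° → H = 292.8°
= HSL(292.8°, 44.9%, 32.7%)


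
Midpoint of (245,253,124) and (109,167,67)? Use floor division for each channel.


Midpoint: each channel = ⌊(C₁+C₂)/2⌋
R: ⌊(245+109)/2⌋ = 177
G: ⌊(253+167)/2⌋ = 210
B: ⌊(124+67)/2⌋ = 95
= RGB(177, 210, 95)


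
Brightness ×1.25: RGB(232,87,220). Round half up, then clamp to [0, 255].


Multiply each channel by 1.25, round half up, clamp to [0, 255]
R: 232×1.25 = 290 → clamp → 255
G: 87×1.25 = 108.75 → round → 109
B: 220×1.25 = 275 → clamp → 255
= RGB(255, 109, 255)


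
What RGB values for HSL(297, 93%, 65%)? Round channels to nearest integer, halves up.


H=297°, S=0.93, L=0.65
C = (1-|2L-1|)×S = (1-|0.30|)×0.93 = 0.651
H' = H/60 = 297/60 ≈ 4.9500; X = C×(1-|H' mod 2 - 1|) = 0.61845
m = L - C/2 = 0.65 - 0.3255 = 0.3245
Sector ⌊H'⌋ = 4 → (R',G',B') = (0.61845, 0.0, 0.651)
RGB = ((R'+m)×255, (G'+m)×255, (B'+m)×255) = (240.45225, 82.7475, 248.7525)
Round half up → RGB(240, 83, 249)


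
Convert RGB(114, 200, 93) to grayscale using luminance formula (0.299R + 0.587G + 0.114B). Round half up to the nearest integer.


Gray = 0.299×R + 0.587×G + 0.114×B
Gray = 0.299×114 + 0.587×200 + 0.114×93
Gray = 34.086 + 117.400 + 10.602
Gray = 162.088 → round half up → 162
Gray = 162


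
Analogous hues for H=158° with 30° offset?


Base hue: 158°
Left analog: (158 - 30) mod 360 = 128°
Right analog: (158 + 30) mod 360 = 188°
Analogous hues = 128° and 188°


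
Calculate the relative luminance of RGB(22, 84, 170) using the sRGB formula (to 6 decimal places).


Linearize each channel (sRGB transfer function): c = v/255; c_lin = c/12.92 if c ≤ 0.04045, else ((c+0.055)/1.055)^2.4
  R: 22/255 ≈ 0.086275 > 0.04045 → ((0.086275+0.055)/1.055)^2.4 ≈ 0.008023
  G: 84/255 ≈ 0.329412 > 0.04045 → ((0.329412+0.055)/1.055)^2.4 ≈ 0.088656
  B: 170/255 ≈ 0.666667 > 0.04045 → ((0.666667+0.055)/1.055)^2.4 ≈ 0.401978
R_lin = 0.008023, G_lin = 0.088656, B_lin = 0.401978
L = 0.2126×R + 0.7152×G + 0.0722×B
L = 0.2126×0.008023 + 0.7152×0.088656 + 0.0722×0.401978
L ≈ 0.094135


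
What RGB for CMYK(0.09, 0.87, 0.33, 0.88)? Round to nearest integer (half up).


R = 255 × (1-C) × (1-K) = 255 × 0.91 × 0.12 = 27.846 → 28
G = 255 × (1-M) × (1-K) = 255 × 0.13 × 0.12 = 3.978 → 4
B = 255 × (1-Y) × (1-K) = 255 × 0.67 × 0.12 = 20.502 → 21
= RGB(28, 4, 21)


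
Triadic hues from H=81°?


Triadic: equally spaced at 120° intervals
H1 = 81°
H2 = (81 + 120) mod 360 = 201°
H3 = (81 + 240) mod 360 = 321°
Triadic = 81°, 201°, 321°


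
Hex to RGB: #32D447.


32 → 50 (R)
D4 → 212 (G)
47 → 71 (B)
= RGB(50, 212, 71)


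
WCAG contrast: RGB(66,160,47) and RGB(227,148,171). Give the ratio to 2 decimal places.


Linearize each sRGB channel c=v/255: c/12.92 if c ≤ 0.04045 else ((c+0.055)/1.055)^2.4
L = 0.2126×R_lin + 0.7152×G_lin + 0.0722×B_lin
Color 1 (66,160,47):
  R=66: 66/255≈0.2588 > 0.04045 → ((0.2588+0.055)/1.055)^2.4 ≈ 0.05448
  G=160: 160/255≈0.6275 > 0.04045 → ((0.6275+0.055)/1.055)^2.4 ≈ 0.35153
  B=47: 47/255≈0.1843 > 0.04045 → ((0.1843+0.055)/1.055)^2.4 ≈ 0.02843
  L1 = 0.2126×0.05448 + 0.7152×0.35153 + 0.0722×0.02843 ≈ 0.26505
Color 2 (227,148,171):
  R=227: 227/255≈0.8902 > 0.04045 → ((0.8902+0.055)/1.055)^2.4 ≈ 0.76815
  G=148: 148/255≈0.5804 > 0.04045 → ((0.5804+0.055)/1.055)^2.4 ≈ 0.29614
  B=171: 171/255≈0.6706 > 0.04045 → ((0.6706+0.055)/1.055)^2.4 ≈ 0.40724
  L2 = 0.2126×0.76815 + 0.7152×0.29614 + 0.0722×0.40724 ≈ 0.40451
Lighter = 0.40451, Darker = 0.26505
Ratio = (L_lighter + 0.05) / (L_darker + 0.05)
Ratio = (0.40451 + 0.05) / (0.26505 + 0.05) = 0.45451 / 0.31505 ≈ 1.4427
Ratio ≈ 1.44:1


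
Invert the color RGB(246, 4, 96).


Invert: (255-R, 255-G, 255-B)
R: 255-246 = 9
G: 255-4 = 251
B: 255-96 = 159
= RGB(9, 251, 159)


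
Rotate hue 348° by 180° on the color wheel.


New hue = (H + rotation) mod 360
New hue = (348 + 180) mod 360
= 528 mod 360
= 168°


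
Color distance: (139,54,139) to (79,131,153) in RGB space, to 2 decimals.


d = √[(R₁-R₂)² + (G₁-G₂)² + (B₁-B₂)²]
d = √[(139-79)² + (54-131)² + (139-153)²]
d = √[3600 + 5929 + 196]
d = √9725
d ≈ 98.62


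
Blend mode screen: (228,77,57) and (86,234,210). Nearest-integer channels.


Screen: C = 255 - (255-A)×(255-B)/255, rounded to nearest integer
R: 255 - (255-228)×(255-86)/255 = 255 - 4563/255 ≈ 255 - 17.894 = 237.106 → 237
G: 255 - (255-77)×(255-234)/255 = 255 - 3738/255 ≈ 255 - 14.659 = 240.341 → 240
B: 255 - (255-57)×(255-210)/255 = 255 - 8910/255 ≈ 255 - 34.941 = 220.059 → 220
= RGB(237, 240, 220)


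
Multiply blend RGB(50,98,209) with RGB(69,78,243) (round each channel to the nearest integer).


Multiply: C = A×B/255, rounded to nearest integer
R: 50×69/255 = 3450/255 ≈ 13.529 → 14
G: 98×78/255 = 7644/255 ≈ 29.976 → 30
B: 209×243/255 = 50787/255 ≈ 199.165 → 199
= RGB(14, 30, 199)


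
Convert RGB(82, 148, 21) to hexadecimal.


R = 82 → 52 (hex)
G = 148 → 94 (hex)
B = 21 → 15 (hex)
Hex = #529415


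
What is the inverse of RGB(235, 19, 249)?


Invert: (255-R, 255-G, 255-B)
R: 255-235 = 20
G: 255-19 = 236
B: 255-249 = 6
= RGB(20, 236, 6)


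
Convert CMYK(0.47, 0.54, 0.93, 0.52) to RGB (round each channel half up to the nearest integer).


R = 255 × (1-C) × (1-K) = 255 × 0.53 × 0.48 = 64.872 → 65
G = 255 × (1-M) × (1-K) = 255 × 0.46 × 0.48 = 56.304 → 56
B = 255 × (1-Y) × (1-K) = 255 × 0.07 × 0.48 = 8.568 → 9
= RGB(65, 56, 9)


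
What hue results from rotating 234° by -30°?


New hue = (H + rotation) mod 360
New hue = (234 -30) mod 360
= 204 mod 360
= 204°


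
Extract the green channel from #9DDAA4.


Color: #9DDAA4
R = 9D = 157
G = DA = 218
B = A4 = 164
Green = 218


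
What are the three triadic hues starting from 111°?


Triadic: equally spaced at 120° intervals
H1 = 111°
H2 = (111 + 120) mod 360 = 231°
H3 = (111 + 240) mod 360 = 351°
Triadic = 111°, 231°, 351°


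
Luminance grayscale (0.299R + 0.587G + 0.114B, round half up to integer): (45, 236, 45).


Gray = 0.299×R + 0.587×G + 0.114×B
Gray = 0.299×45 + 0.587×236 + 0.114×45
Gray = 13.455 + 138.532 + 5.130
Gray = 157.117 → round half up → 157
Gray = 157


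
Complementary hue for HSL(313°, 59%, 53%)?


Complement = opposite side of color wheel = hue + 180°
H' = (313 + 180) mod 360 = 133°
S and L unchanged.
= HSL(133°, 59%, 53%)


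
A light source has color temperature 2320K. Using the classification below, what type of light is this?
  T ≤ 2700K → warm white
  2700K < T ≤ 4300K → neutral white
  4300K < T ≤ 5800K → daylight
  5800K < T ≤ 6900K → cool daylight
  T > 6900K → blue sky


Temperature: 2320K
2320K ≤ 2700K → warm white
Classification: warm white


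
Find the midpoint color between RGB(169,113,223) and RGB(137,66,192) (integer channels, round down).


Midpoint: each channel = ⌊(C₁+C₂)/2⌋
R: ⌊(169+137)/2⌋ = 153
G: ⌊(113+66)/2⌋ = 89
B: ⌊(223+192)/2⌋ = 207
= RGB(153, 89, 207)


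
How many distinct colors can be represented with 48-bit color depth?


Colors = 2^bits = 2^48
= 281,474,976,710,656 colors


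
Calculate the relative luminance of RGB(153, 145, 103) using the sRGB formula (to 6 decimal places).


Linearize each channel (sRGB transfer function): c = v/255; c_lin = c/12.92 if c ≤ 0.04045, else ((c+0.055)/1.055)^2.4
  R: 153/255 ≈ 0.600000 > 0.04045 → ((0.600000+0.055)/1.055)^2.4 ≈ 0.318547
  G: 145/255 ≈ 0.568627 > 0.04045 → ((0.568627+0.055)/1.055)^2.4 ≈ 0.283149
  B: 103/255 ≈ 0.403922 > 0.04045 → ((0.403922+0.055)/1.055)^2.4 ≈ 0.135633
R_lin = 0.318547, G_lin = 0.283149, B_lin = 0.135633
L = 0.2126×R + 0.7152×G + 0.0722×B
L = 0.2126×0.318547 + 0.7152×0.283149 + 0.0722×0.135633
L ≈ 0.280024


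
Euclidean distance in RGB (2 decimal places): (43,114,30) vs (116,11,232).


d = √[(R₁-R₂)² + (G₁-G₂)² + (B₁-B₂)²]
d = √[(43-116)² + (114-11)² + (30-232)²]
d = √[5329 + 10609 + 40804]
d = √56742
d ≈ 238.21


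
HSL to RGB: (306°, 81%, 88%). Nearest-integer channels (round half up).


H=306°, S=0.81, L=0.88
C = (1-|2L-1|)×S = (1-|0.76|)×0.81 = 0.1944
H' = H/60 = 306/60 ≈ 5.1000; X = C×(1-|H' mod 2 - 1|) = 0.17496
m = L - C/2 = 0.88 - 0.0972 = 0.7828
Sector ⌊H'⌋ = 5 → (R',G',B') = (0.1944, 0.0, 0.17496)
RGB = ((R'+m)×255, (G'+m)×255, (B'+m)×255) = (249.186, 199.614, 244.2288)
Round half up → RGB(249, 200, 244)


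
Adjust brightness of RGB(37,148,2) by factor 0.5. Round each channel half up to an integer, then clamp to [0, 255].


Multiply each channel by 0.5, round half up, clamp to [0, 255]
R: 37×0.5 = 18.5 → round → 19
G: 148×0.5 = 74
B: 2×0.5 = 1
= RGB(19, 74, 1)


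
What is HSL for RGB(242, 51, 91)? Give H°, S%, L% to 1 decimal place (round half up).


Normalize: R'=242/255≈0.9490, G'=51/255≈0.2000, B'=91/255≈0.3569
Max=242/255, Min=51/255, Δ=Max-Min=191/255
L = (Max+Min)/2 = (242+51)/510 = 293/510 = 0.57450… → L = 57.5%
L > 0.5 → S = Δ/(2-Max-Min) = 191/(510-242-51) = 191/217 = 0.88018… → S = 88.0%
(the 1/255 factors cancel in S and H, so raw channel differences can be used)
Max is R' → H = 60 × (((G-B)/Δ) mod 6) = 60 × (((51-91)/191) mod 6)
  (-40)/191 = -0.2094…; negative, so add 6 → 5.7905…
  H = 60 × 5.7905… = 347.434…° → H = 347.4°
= HSL(347.4°, 88.0%, 57.5%)


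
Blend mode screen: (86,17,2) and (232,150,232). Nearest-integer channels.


Screen: C = 255 - (255-A)×(255-B)/255, rounded to nearest integer
R: 255 - (255-86)×(255-232)/255 = 255 - 3887/255 ≈ 255 - 15.243 = 239.757 → 240
G: 255 - (255-17)×(255-150)/255 = 255 - 24990/255 ≈ 255 - 98.000 = 157.000 → 157
B: 255 - (255-2)×(255-232)/255 = 255 - 5819/255 ≈ 255 - 22.820 = 232.180 → 232
= RGB(240, 157, 232)


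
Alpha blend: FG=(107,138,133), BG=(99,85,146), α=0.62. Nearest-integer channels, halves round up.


C = α×F + (1-α)×B, with 1-α = 0.38
R: 0.62×107 + 0.38×99 = 66.34 + 37.62 = 103.96 → 104
G: 0.62×138 + 0.38×85 = 85.56 + 32.30 = 117.86 → 118
B: 0.62×133 + 0.38×146 = 82.46 + 55.48 = 137.94 → 138
= RGB(104, 118, 138)


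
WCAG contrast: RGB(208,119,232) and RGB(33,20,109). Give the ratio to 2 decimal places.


Linearize each sRGB channel c=v/255: c/12.92 if c ≤ 0.04045 else ((c+0.055)/1.055)^2.4
L = 0.2126×R_lin + 0.7152×G_lin + 0.0722×B_lin
Color 1 (208,119,232):
  R=208: 208/255≈0.8157 > 0.04045 → ((0.8157+0.055)/1.055)^2.4 ≈ 0.63076
  G=119: 119/255≈0.4667 > 0.04045 → ((0.4667+0.055)/1.055)^2.4 ≈ 0.18447
  B=232: 232/255≈0.9098 > 0.04045 → ((0.9098+0.055)/1.055)^2.4 ≈ 0.80695
  L1 = 0.2126×0.63076 + 0.7152×0.18447 + 0.0722×0.80695 ≈ 0.32430
Color 2 (33,20,109):
  R=33: 33/255≈0.1294 > 0.04045 → ((0.1294+0.055)/1.055)^2.4 ≈ 0.01521
  G=20: 20/255≈0.0784 > 0.04045 → ((0.0784+0.055)/1.055)^2.4 ≈ 0.00700
  B=109: 109/255≈0.4275 > 0.04045 → ((0.4275+0.055)/1.055)^2.4 ≈ 0.15293
  L2 = 0.2126×0.01521 + 0.7152×0.00700 + 0.0722×0.15293 ≈ 0.01928
Lighter = 0.32430, Darker = 0.01928
Ratio = (L_lighter + 0.05) / (L_darker + 0.05)
Ratio = (0.32430 + 0.05) / (0.01928 + 0.05) = 0.37430 / 0.06928 ≈ 5.4029
Ratio ≈ 5.40:1


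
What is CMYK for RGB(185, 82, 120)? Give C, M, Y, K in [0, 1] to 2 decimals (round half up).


R'=185/255≈0.7255, G'=82/255≈0.3216, B'=120/255≈0.4706
K = 1 - max(R',G',B') = 1 - 185/255 = 70/255 = 0.27450… → 0.27
(1-R'-K)/(1-K) simplifies to (max-R)/max with max = 185:
C = (185-185)/185 = 0/185 = 0 → 0.00
M = (185-82)/185 = 103/185 = 0.55675… → 0.56
Y = (185-120)/185 = 65/185 = 0.35135… → 0.35
= CMYK(0.00, 0.56, 0.35, 0.27)


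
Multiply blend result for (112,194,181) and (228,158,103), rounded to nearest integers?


Multiply: C = A×B/255, rounded to nearest integer
R: 112×228/255 = 25536/255 ≈ 100.141 → 100
G: 194×158/255 = 30652/255 ≈ 120.204 → 120
B: 181×103/255 = 18643/255 ≈ 73.110 → 73
= RGB(100, 120, 73)


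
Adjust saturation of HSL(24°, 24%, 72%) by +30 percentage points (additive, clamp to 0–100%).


Original S = 24%
Adjustment = +30 percentage points
New S = 24 + (30) = 54
Clamp to [0, 100] → 54
= HSL(24°, 54%, 72%)


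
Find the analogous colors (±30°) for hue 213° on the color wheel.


Base hue: 213°
Left analog: (213 - 30) mod 360 = 183°
Right analog: (213 + 30) mod 360 = 243°
Analogous hues = 183° and 243°


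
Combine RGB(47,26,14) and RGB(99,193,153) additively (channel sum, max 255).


Additive: each channel = min(255, C₁+C₂)
R: 47+99 = 146 → 146
G: 26+193 = 219 → 219
B: 14+153 = 167 → 167
= RGB(146, 219, 167)


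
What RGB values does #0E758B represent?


0E → 14 (R)
75 → 117 (G)
8B → 139 (B)
= RGB(14, 117, 139)


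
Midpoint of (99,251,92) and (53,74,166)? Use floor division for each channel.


Midpoint: each channel = ⌊(C₁+C₂)/2⌋
R: ⌊(99+53)/2⌋ = 76
G: ⌊(251+74)/2⌋ = 162
B: ⌊(92+166)/2⌋ = 129
= RGB(76, 162, 129)


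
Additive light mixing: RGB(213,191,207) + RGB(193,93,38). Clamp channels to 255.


Additive: each channel = min(255, C₁+C₂)
R: 213+193 = 406 → 255
G: 191+93 = 284 → 255
B: 207+38 = 245 → 245
= RGB(255, 255, 245)


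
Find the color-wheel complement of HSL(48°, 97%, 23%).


Complement = opposite side of color wheel = hue + 180°
H' = (48 + 180) mod 360 = 228°
S and L unchanged.
= HSL(228°, 97%, 23%)


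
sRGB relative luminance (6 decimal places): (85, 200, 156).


Linearize each channel (sRGB transfer function): c = v/255; c_lin = c/12.92 if c ≤ 0.04045, else ((c+0.055)/1.055)^2.4
  R: 85/255 ≈ 0.333333 > 0.04045 → ((0.333333+0.055)/1.055)^2.4 ≈ 0.090842
  G: 200/255 ≈ 0.784314 > 0.04045 → ((0.784314+0.055)/1.055)^2.4 ≈ 0.577580
  B: 156/255 ≈ 0.611765 > 0.04045 → ((0.611765+0.055)/1.055)^2.4 ≈ 0.332452
R_lin = 0.090842, G_lin = 0.577580, B_lin = 0.332452
L = 0.2126×R + 0.7152×G + 0.0722×B
L = 0.2126×0.090842 + 0.7152×0.577580 + 0.0722×0.332452
L ≈ 0.456401


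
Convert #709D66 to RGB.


70 → 112 (R)
9D → 157 (G)
66 → 102 (B)
= RGB(112, 157, 102)


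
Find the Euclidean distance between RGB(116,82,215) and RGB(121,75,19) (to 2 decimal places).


d = √[(R₁-R₂)² + (G₁-G₂)² + (B₁-B₂)²]
d = √[(116-121)² + (82-75)² + (215-19)²]
d = √[25 + 49 + 38416]
d = √38490
d ≈ 196.19


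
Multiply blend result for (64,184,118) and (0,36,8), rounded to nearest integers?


Multiply: C = A×B/255, rounded to nearest integer
R: 64×0/255 = 0/255 ≈ 0.000 → 0
G: 184×36/255 = 6624/255 ≈ 25.976 → 26
B: 118×8/255 = 944/255 ≈ 3.702 → 4
= RGB(0, 26, 4)


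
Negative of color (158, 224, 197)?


Invert: (255-R, 255-G, 255-B)
R: 255-158 = 97
G: 255-224 = 31
B: 255-197 = 58
= RGB(97, 31, 58)


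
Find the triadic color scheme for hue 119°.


Triadic: equally spaced at 120° intervals
H1 = 119°
H2 = (119 + 120) mod 360 = 239°
H3 = (119 + 240) mod 360 = 359°
Triadic = 119°, 239°, 359°


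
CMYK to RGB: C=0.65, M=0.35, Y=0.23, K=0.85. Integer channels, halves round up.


R = 255 × (1-C) × (1-K) = 255 × 0.35 × 0.15 = 13.3875 → 13
G = 255 × (1-M) × (1-K) = 255 × 0.65 × 0.15 = 24.8625 → 25
B = 255 × (1-Y) × (1-K) = 255 × 0.77 × 0.15 = 29.4525 → 29
= RGB(13, 25, 29)


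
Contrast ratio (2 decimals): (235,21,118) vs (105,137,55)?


Linearize each sRGB channel c=v/255: c/12.92 if c ≤ 0.04045 else ((c+0.055)/1.055)^2.4
L = 0.2126×R_lin + 0.7152×G_lin + 0.0722×B_lin
Color 1 (235,21,118):
  R=235: 235/255≈0.9216 > 0.04045 → ((0.9216+0.055)/1.055)^2.4 ≈ 0.83077
  G=21: 21/255≈0.0824 > 0.04045 → ((0.0824+0.055)/1.055)^2.4 ≈ 0.00750
  B=118: 118/255≈0.4627 > 0.04045 → ((0.4627+0.055)/1.055)^2.4 ≈ 0.18116
  L1 = 0.2126×0.83077 + 0.7152×0.00750 + 0.0722×0.18116 ≈ 0.19507
Color 2 (105,137,55):
  R=105: 105/255≈0.4118 > 0.04045 → ((0.4118+0.055)/1.055)^2.4 ≈ 0.14126
  G=137: 137/255≈0.5373 > 0.04045 → ((0.5373+0.055)/1.055)^2.4 ≈ 0.25016
  B=55: 55/255≈0.2157 > 0.04045 → ((0.2157+0.055)/1.055)^2.4 ≈ 0.03820
  L2 = 0.2126×0.14126 + 0.7152×0.25016 + 0.0722×0.03820 ≈ 0.21170
Lighter = 0.21170, Darker = 0.19507
Ratio = (L_lighter + 0.05) / (L_darker + 0.05)
Ratio = (0.21170 + 0.05) / (0.19507 + 0.05) = 0.26170 / 0.24507 ≈ 1.0679
Ratio ≈ 1.07:1


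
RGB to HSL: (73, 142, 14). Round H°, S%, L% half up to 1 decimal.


Normalize: R'=73/255≈0.2863, G'=142/255≈0.5569, B'=14/255≈0.0549
Max=142/255, Min=14/255, Δ=Max-Min=128/255
L = (Max+Min)/2 = (142+14)/510 = 156/510 = 0.30588… → L = 30.6%
L ≤ 0.5 → S = Δ/(Max+Min) = 128/(142+14) = 128/156 = 0.82051… → S = 82.1%
(the 1/255 factors cancel in S and H, so raw channel differences can be used)
Max is G' → H = 60 × ((B-R)/Δ + 2) = 60 × ((14-73)/128 + 2)
  -59/128 + 2 = -0.4609… + 2 = 1.5390…
  H = 60 × 1.5390… = 92.343…° → H = 92.3°
= HSL(92.3°, 82.1%, 30.6%)


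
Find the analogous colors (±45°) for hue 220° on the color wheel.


Base hue: 220°
Left analog: (220 - 45) mod 360 = 175°
Right analog: (220 + 45) mod 360 = 265°
Analogous hues = 175° and 265°


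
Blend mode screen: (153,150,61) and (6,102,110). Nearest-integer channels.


Screen: C = 255 - (255-A)×(255-B)/255, rounded to nearest integer
R: 255 - (255-153)×(255-6)/255 = 255 - 25398/255 ≈ 255 - 99.600 = 155.400 → 155
G: 255 - (255-150)×(255-102)/255 = 255 - 16065/255 ≈ 255 - 63.000 = 192.000 → 192
B: 255 - (255-61)×(255-110)/255 = 255 - 28130/255 ≈ 255 - 110.314 = 144.686 → 145
= RGB(155, 192, 145)


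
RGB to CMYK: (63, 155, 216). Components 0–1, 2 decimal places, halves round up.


R'=63/255≈0.2471, G'=155/255≈0.6078, B'=216/255≈0.8471
K = 1 - max(R',G',B') = 1 - 216/255 = 39/255 = 0.15294… → 0.15
(1-R'-K)/(1-K) simplifies to (max-R)/max with max = 216:
C = (216-63)/216 = 153/216 = 0.70833… → 0.71
M = (216-155)/216 = 61/216 = 0.28240… → 0.28
Y = (216-216)/216 = 0/216 = 0 → 0.00
= CMYK(0.71, 0.28, 0.00, 0.15)


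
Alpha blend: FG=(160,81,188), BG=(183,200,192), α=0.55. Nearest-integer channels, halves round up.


C = α×F + (1-α)×B, with 1-α = 0.45
R: 0.55×160 + 0.45×183 = 88.00 + 82.35 = 170.35 → 170
G: 0.55×81 + 0.45×200 = 44.55 + 90.00 = 134.55 → 135
B: 0.55×188 + 0.45×192 = 103.40 + 86.40 = 189.80 → 190
= RGB(170, 135, 190)


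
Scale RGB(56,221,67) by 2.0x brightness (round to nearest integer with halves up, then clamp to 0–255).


Multiply each channel by 2.0, round half up, clamp to [0, 255]
R: 56×2.0 = 112
G: 221×2.0 = 442 → clamp → 255
B: 67×2.0 = 134
= RGB(112, 255, 134)


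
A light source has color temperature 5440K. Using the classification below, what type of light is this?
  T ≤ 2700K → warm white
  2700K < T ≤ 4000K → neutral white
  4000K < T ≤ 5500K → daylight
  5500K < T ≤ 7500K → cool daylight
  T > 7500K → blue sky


Temperature: 5440K
4000K < 5440K ≤ 5500K → daylight
Classification: daylight


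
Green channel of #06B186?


Color: #06B186
R = 06 = 6
G = B1 = 177
B = 86 = 134
Green = 177


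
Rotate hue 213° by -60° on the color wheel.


New hue = (H + rotation) mod 360
New hue = (213 -60) mod 360
= 153 mod 360
= 153°


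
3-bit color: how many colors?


Colors = 2^bits = 2^3
= 8 colors


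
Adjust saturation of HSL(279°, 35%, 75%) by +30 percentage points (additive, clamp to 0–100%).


Original S = 35%
Adjustment = +30 percentage points
New S = 35 + (30) = 65
Clamp to [0, 100] → 65
= HSL(279°, 65%, 75%)


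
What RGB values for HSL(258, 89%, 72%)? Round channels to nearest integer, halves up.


H=258°, S=0.89, L=0.72
C = (1-|2L-1|)×S = (1-|0.44|)×0.89 = 0.4984
H' = H/60 = 258/60 ≈ 4.3000; X = C×(1-|H' mod 2 - 1|) = 0.14952
m = L - C/2 = 0.72 - 0.2492 = 0.4708
Sector ⌊H'⌋ = 4 → (R',G',B') = (0.14952, 0.0, 0.4984)
RGB = ((R'+m)×255, (G'+m)×255, (B'+m)×255) = (158.1816, 120.054, 247.146)
Round half up → RGB(158, 120, 247)
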